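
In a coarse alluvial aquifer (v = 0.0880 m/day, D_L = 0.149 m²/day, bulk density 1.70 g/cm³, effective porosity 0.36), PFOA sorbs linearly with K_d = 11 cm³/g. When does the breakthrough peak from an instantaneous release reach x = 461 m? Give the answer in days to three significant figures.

Retardation factor R = 1 + ρ_b·K_d/n = 1 + 1.70 × 11/0.36 = 52.94.
Sorption retards both mechanisms: v_R = v/R = 0.001662 m/day, D_R = D/R = 0.002815 m²/day.
Peak time from v_R²t² + 2D_R t − x² = 0: t = (√(D_R² + v_R²x²) − D_R)/v_R².
√(D_R² + v_R²x²) = √(0.002815² + 0.001662² × 461²) = 0.7662; v_R² = 2.762e-06.
t = (0.7662 − 0.002815)/2.762e-06 = 276000 days.

276000 days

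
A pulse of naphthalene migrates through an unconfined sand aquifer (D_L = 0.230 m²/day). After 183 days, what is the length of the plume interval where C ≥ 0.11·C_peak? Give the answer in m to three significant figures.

The plume is Gaussian with σ = √(2Dt) = √(2 × 0.230 × 183) = 9.175 m.
C/C_peak = exp(−Δx²/(2σ²)) = 0.11 ⇒ Δx = σ·√(−2 ln 0.11) = 9.175 × 2.101 = 19.28 m.
Width = 2Δx = 38.6 m.

38.6 m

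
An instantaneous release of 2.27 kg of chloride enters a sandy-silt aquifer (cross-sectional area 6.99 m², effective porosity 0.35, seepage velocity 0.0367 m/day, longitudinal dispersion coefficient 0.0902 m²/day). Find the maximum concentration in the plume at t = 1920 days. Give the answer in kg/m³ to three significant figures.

The peak of an instantaneous 1D plume sits at x = vt; there the Gaussian factor is 1 and C_max = M/(n_e·A·√(4πDt)), where n_e·A is the pore area the mass is dissolved in.
√(4πDt) = √(4π × 0.0902 × 1920) = 46.65 m, so C_max = 2.27/(0.35 × 6.99 × 46.65) = 0.0199 kg/m³.

0.0199 kg/m³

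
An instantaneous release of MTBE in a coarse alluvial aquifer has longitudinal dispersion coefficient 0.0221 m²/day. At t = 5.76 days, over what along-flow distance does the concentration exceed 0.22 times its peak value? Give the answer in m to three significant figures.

1.76 m

The plume is Gaussian with σ = √(2Dt) = √(2 × 0.0221 × 5.76) = 0.5046 m.
C/C_peak = exp(−Δx²/(2σ²)) = 0.22 ⇒ Δx = σ·√(−2 ln 0.22) = 0.5046 × 1.740 = 0.8780 m.
Width = 2Δx = 1.76 m.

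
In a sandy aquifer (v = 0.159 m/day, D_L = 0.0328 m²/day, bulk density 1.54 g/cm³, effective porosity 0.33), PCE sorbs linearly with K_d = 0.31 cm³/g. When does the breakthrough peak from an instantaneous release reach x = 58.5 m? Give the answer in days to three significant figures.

Retardation factor R = 1 + ρ_b·K_d/n = 1 + 1.54 × 0.31/0.33 = 2.447.
Sorption retards both mechanisms: v_R = v/R = 0.06498 m/day, D_R = D/R = 0.01340 m²/day.
Peak time from v_R²t² + 2D_R t − x² = 0: t = (√(D_R² + v_R²x²) − D_R)/v_R².
√(D_R² + v_R²x²) = √(0.01340² + 0.06498² × 58.5²) = 3.801; v_R² = 0.004222.
t = (3.801 − 0.01340)/0.004222 = 897 days.

897 days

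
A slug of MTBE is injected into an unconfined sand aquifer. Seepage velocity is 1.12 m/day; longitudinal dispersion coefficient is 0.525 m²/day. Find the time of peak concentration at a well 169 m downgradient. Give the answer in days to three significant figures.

For the 1D instantaneous-source solution, setting ∂C/∂t = 0 at fixed x gives v²t² + 2Dt − x² = 0, so t = (√(D² + v²x²) − D)/v².
√(D² + v²x²) = √(0.525² + 1.12² × 169²) = 189.3; v² = 1.2544.
t = (189.3 − 0.525)/1.2544 = 150 days (vs. the pure-advection estimate x/v = 151 d).

150 days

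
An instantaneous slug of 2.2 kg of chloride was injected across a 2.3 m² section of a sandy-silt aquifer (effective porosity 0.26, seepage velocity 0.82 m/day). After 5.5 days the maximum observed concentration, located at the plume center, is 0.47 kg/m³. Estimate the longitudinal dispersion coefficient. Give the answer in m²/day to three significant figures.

At the plume center C_max = M/(n_e·A·√(4πDt)), so D = M²/(4πt·(n_e·A·C_max)²).
n_e·A·C_max = 0.26 × 2.3 × 0.47 = 0.2811 kg/m.
D = 2.2²/(4π × 5.5 × 0.2811²) = 0.886 m²/day.

0.886 m²/day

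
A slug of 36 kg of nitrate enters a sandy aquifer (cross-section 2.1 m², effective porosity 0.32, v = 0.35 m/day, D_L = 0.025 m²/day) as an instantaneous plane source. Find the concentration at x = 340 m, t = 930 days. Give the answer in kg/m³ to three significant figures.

0.327 kg/m³

For an instantaneous plane source, C(x,t) = M/(n_e·A·√(4πDt)) · exp(−(x−vt)²/(4Dt)), with n_e·A the pore (flow) area.
Plume center vt = 0.35 × 930 = 325.5 m, so the well at 340 m is 14.5 m downgradient of the peak.
√(4πDt) = 17.09 m, giving peak height M/(n_e·A·√(4πDt)) = 36/(0.32 × 2.1 × 17.09) = 3.135 kg/m³.
(x−vt)²/(4Dt) = (14.5)²/(4 × 0.025 × 930) = 2.261; exp(−2.261) = 0.1042.
C = 3.135 × 0.1042 = 0.327 kg/m³.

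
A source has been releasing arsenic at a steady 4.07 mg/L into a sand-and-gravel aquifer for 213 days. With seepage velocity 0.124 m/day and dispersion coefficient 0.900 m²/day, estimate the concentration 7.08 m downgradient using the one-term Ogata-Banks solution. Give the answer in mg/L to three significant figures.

For a continuous step input, C/C₀ ≈ ½·erfc((x−vt)/(2√(Dt))).
vt = 0.124 × 213 = 26.412 m and 2√(Dt) = 2√(0.900 × 213) = 27.69 m.
Argument (x−vt)/(2√(Dt)) = (7.08 − 26.412)/27.69 = -0.6982; ½·erfc(-0.6982) = 0.8383.
C = 4.07 × 0.8383 = 3.41 mg/L.

3.41 mg/L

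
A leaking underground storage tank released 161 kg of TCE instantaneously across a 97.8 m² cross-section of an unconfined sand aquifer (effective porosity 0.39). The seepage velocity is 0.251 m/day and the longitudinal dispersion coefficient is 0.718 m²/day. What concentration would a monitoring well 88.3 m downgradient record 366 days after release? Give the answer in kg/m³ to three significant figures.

For an instantaneous plane source, C(x,t) = M/(n_e·A·√(4πDt)) · exp(−(x−vt)²/(4Dt)), with n_e·A the pore (flow) area.
Plume center vt = 0.251 × 366 = 91.866 m, so the well at 88.3 m is 3.566 m upgradient of the peak.
√(4πDt) = 57.47 m, giving peak height M/(n_e·A·√(4πDt)) = 161/(0.39 × 97.8 × 57.47) = 0.07345 kg/m³.
(x−vt)²/(4Dt) = (-3.566)²/(4 × 0.718 × 366) = 0.01210; exp(−0.01210) = 0.9880.
C = 0.07345 × 0.9880 = 0.0726 kg/m³.

0.0726 kg/m³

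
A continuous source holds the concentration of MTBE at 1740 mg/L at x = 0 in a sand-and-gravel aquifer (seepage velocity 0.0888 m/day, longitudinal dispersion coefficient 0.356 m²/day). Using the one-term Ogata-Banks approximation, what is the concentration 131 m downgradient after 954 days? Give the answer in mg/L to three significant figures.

For a continuous step input, C/C₀ ≈ ½·erfc((x−vt)/(2√(Dt))).
vt = 0.0888 × 954 = 84.7152 m and 2√(Dt) = 2√(0.356 × 954) = 36.86 m.
Argument (x−vt)/(2√(Dt)) = (131 − 84.7152)/36.86 = 1.256; ½·erfc(1.256) = 0.03785.
C = 1740 × 0.03785 = 65.9 mg/L.

65.9 mg/L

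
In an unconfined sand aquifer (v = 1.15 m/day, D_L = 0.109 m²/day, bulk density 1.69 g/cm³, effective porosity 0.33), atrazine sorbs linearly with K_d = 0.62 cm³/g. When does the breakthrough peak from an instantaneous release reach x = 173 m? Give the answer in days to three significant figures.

628 days

Retardation factor R = 1 + ρ_b·K_d/n = 1 + 1.69 × 0.62/0.33 = 4.175.
Sorption retards both mechanisms: v_R = v/R = 0.2754 m/day, D_R = D/R = 0.02611 m²/day.
Peak time from v_R²t² + 2D_R t − x² = 0: t = (√(D_R² + v_R²x²) − D_R)/v_R².
√(D_R² + v_R²x²) = √(0.02611² + 0.2754² × 173²) = 47.64; v_R² = 0.07585.
t = (47.64 − 0.02611)/0.07585 = 628 days.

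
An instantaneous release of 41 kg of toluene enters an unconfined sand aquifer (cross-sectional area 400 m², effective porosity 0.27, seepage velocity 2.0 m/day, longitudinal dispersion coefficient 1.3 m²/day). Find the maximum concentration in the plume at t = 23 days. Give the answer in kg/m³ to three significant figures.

0.0196 kg/m³

The peak of an instantaneous 1D plume sits at x = vt; there the Gaussian factor is 1 and C_max = M/(n_e·A·√(4πDt)), where n_e·A is the pore area the mass is dissolved in.
√(4πDt) = √(4π × 1.3 × 23) = 19.38 m, so C_max = 41/(0.27 × 400 × 19.38) = 0.0196 kg/m³.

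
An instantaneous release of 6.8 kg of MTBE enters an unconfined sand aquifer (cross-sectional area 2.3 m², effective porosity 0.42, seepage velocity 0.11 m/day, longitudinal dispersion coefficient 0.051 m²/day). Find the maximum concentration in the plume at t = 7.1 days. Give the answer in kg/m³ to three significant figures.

The peak of an instantaneous 1D plume sits at x = vt; there the Gaussian factor is 1 and C_max = M/(n_e·A·√(4πDt)), where n_e·A is the pore area the mass is dissolved in.
√(4πDt) = √(4π × 0.051 × 7.1) = 2.133 m, so C_max = 6.8/(0.42 × 2.3 × 2.133) = 3.30 kg/m³.

3.30 kg/m³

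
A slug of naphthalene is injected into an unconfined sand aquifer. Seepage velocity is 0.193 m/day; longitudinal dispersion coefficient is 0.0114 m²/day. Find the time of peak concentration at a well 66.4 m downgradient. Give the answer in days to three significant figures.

344 days

For the 1D instantaneous-source solution, setting ∂C/∂t = 0 at fixed x gives v²t² + 2Dt − x² = 0, so t = (√(D² + v²x²) − D)/v².
√(D² + v²x²) = √(0.0114² + 0.193² × 66.4²) = 12.82; v² = 0.037249.
t = (12.82 − 0.0114)/0.037249 = 344 days (vs. the pure-advection estimate x/v = 344 d).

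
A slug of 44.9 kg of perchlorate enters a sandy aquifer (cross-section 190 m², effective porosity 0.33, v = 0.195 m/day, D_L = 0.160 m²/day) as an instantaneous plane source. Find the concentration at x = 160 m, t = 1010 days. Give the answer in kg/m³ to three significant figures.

0.00192 kg/m³

For an instantaneous plane source, C(x,t) = M/(n_e·A·√(4πDt)) · exp(−(x−vt)²/(4Dt)), with n_e·A the pore (flow) area.
Plume center vt = 0.195 × 1010 = 196.95 m, so the well at 160 m is 36.95 m upgradient of the peak.
√(4πDt) = 45.06 m, giving peak height M/(n_e·A·√(4πDt)) = 44.9/(0.33 × 190 × 45.06) = 0.01589 kg/m³.
(x−vt)²/(4Dt) = (-36.95)²/(4 × 0.160 × 1010) = 2.112; exp(−2.112) = 0.1210.
C = 0.01589 × 0.1210 = 0.00192 kg/m³.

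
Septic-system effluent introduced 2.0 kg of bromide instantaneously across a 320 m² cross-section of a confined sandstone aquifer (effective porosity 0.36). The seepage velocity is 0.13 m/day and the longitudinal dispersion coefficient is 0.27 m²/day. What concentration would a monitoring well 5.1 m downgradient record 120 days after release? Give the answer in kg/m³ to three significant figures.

0.000367 kg/m³

For an instantaneous plane source, C(x,t) = M/(n_e·A·√(4πDt)) · exp(−(x−vt)²/(4Dt)), with n_e·A the pore (flow) area.
Plume center vt = 0.13 × 120 = 15.6 m, so the well at 5.1 m is 10.5 m upgradient of the peak.
√(4πDt) = 20.18 m, giving peak height M/(n_e·A·√(4πDt)) = 2.0/(0.36 × 320 × 20.18) = 0.0008603 kg/m³.
(x−vt)²/(4Dt) = (-10.5)²/(4 × 0.27 × 120) = 0.8507; exp(−0.8507) = 0.4271.
C = 0.0008603 × 0.4271 = 0.000367 kg/m³.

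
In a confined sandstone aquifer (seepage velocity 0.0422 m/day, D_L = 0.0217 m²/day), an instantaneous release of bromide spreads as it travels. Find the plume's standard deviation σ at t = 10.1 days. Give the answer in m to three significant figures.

Dispersive spreading gives a Gaussian with σ² = 2Dt; advection only shifts the center.
σ = √(2 × 0.0217 × 10.1) = 0.662 m.

0.662 m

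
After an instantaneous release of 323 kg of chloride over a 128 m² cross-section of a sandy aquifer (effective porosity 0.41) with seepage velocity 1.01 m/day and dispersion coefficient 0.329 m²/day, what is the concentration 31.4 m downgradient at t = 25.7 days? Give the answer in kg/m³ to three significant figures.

For an instantaneous plane source, C(x,t) = M/(n_e·A·√(4πDt)) · exp(−(x−vt)²/(4Dt)), with n_e·A the pore (flow) area.
Plume center vt = 1.01 × 25.7 = 25.957 m, so the well at 31.4 m is 5.443 m downgradient of the peak.
√(4πDt) = 10.31 m, giving peak height M/(n_e·A·√(4πDt)) = 323/(0.41 × 128 × 10.31) = 0.5970 kg/m³.
(x−vt)²/(4Dt) = (5.443)²/(4 × 0.329 × 25.7) = 0.8760; exp(−0.8760) = 0.4164.
C = 0.5970 × 0.4164 = 0.249 kg/m³.

0.249 kg/m³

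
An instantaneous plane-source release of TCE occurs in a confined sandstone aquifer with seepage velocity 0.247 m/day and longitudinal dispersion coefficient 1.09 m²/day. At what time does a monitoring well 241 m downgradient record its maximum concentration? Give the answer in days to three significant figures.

958 days

For the 1D instantaneous-source solution, setting ∂C/∂t = 0 at fixed x gives v²t² + 2Dt − x² = 0, so t = (√(D² + v²x²) − D)/v².
√(D² + v²x²) = √(1.09² + 0.247² × 241²) = 59.54; v² = 0.061009.
t = (59.54 − 1.09)/0.061009 = 958 days (vs. the pure-advection estimate x/v = 976 d).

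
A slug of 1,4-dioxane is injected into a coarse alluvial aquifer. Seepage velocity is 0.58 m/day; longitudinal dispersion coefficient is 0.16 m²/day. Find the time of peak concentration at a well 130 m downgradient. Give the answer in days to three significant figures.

224 days

For the 1D instantaneous-source solution, setting ∂C/∂t = 0 at fixed x gives v²t² + 2Dt − x² = 0, so t = (√(D² + v²x²) − D)/v².
√(D² + v²x²) = √(0.16² + 0.58² × 130²) = 75.40; v² = 0.3364.
t = (75.40 − 0.16)/0.3364 = 224 days (vs. the pure-advection estimate x/v = 224 d).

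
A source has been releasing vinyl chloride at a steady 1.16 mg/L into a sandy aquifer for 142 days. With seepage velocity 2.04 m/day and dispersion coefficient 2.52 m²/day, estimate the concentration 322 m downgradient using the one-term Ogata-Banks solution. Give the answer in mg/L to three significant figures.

For a continuous step input, C/C₀ ≈ ½·erfc((x−vt)/(2√(Dt))).
vt = 2.04 × 142 = 289.68 m and 2√(Dt) = 2√(2.52 × 142) = 37.83 m.
Argument (x−vt)/(2√(Dt)) = (322 − 289.68)/37.83 = 0.8543; ½·erfc(0.8543) = 0.1135.
C = 1.16 × 0.1135 = 0.132 mg/L.

0.132 mg/L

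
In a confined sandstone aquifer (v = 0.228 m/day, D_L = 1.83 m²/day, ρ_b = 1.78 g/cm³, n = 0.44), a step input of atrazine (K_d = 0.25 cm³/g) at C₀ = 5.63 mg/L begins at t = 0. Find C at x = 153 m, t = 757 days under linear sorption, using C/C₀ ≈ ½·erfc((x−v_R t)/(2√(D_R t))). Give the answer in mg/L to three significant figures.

0.198 mg/L

Retardation factor R = 1 + ρ_b·K_d/n = 1 + 1.78 × 0.25/0.44 = 2.011.
Sorption retards both mechanisms: v_R = v/R = 0.1134 m/day, D_R = D/R = 0.9100 m²/day.
v_R·t = 0.1134 × 757 = 85.8438 m; 2√(D_R t) = 52.49 m; argument = (153 − 85.8438)/52.49 = 1.279.
C = C₀ × ½·erfc(1.279) = 5.63 × 0.03524 = 0.198 mg/L.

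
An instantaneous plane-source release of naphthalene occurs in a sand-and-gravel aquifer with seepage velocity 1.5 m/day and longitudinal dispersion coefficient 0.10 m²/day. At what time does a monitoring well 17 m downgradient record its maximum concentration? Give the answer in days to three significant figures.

For the 1D instantaneous-source solution, setting ∂C/∂t = 0 at fixed x gives v²t² + 2Dt − x² = 0, so t = (√(D² + v²x²) − D)/v².
√(D² + v²x²) = √(0.10² + 1.5² × 17²) = 25.50; v² = 2.25.
t = (25.50 − 0.10)/2.25 = 11.3 days (vs. the pure-advection estimate x/v = 11.3 d).

11.3 days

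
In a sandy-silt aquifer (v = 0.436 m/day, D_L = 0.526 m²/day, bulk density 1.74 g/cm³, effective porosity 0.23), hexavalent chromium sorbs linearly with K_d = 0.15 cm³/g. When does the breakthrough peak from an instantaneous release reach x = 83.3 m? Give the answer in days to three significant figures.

Retardation factor R = 1 + ρ_b·K_d/n = 1 + 1.74 × 0.15/0.23 = 2.135.
Sorption retards both mechanisms: v_R = v/R = 0.2042 m/day, D_R = D/R = 0.2464 m²/day.
Peak time from v_R²t² + 2D_R t − x² = 0: t = (√(D_R² + v_R²x²) − D_R)/v_R².
√(D_R² + v_R²x²) = √(0.2464² + 0.2042² × 83.3²) = 17.01; v_R² = 0.04170.
t = (17.01 − 0.2464)/0.04170 = 402 days.

402 days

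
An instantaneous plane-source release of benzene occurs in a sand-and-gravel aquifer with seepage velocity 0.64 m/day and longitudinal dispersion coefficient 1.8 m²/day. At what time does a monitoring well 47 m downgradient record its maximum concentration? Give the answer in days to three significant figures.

For the 1D instantaneous-source solution, setting ∂C/∂t = 0 at fixed x gives v²t² + 2Dt − x² = 0, so t = (√(D² + v²x²) − D)/v².
√(D² + v²x²) = √(1.8² + 0.64² × 47²) = 30.13; v² = 0.4096.
t = (30.13 − 1.8)/0.4096 = 69.2 days (vs. the pure-advection estimate x/v = 73.4 d).

69.2 days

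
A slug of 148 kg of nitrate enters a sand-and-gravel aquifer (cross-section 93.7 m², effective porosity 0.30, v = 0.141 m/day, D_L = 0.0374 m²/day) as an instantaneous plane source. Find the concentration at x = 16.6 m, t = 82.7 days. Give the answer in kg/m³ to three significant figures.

For an instantaneous plane source, C(x,t) = M/(n_e·A·√(4πDt)) · exp(−(x−vt)²/(4Dt)), with n_e·A the pore (flow) area.
Plume center vt = 0.141 × 82.7 = 11.6607 m, so the well at 16.6 m is 4.9393 m downgradient of the peak.
√(4πDt) = 6.234 m, giving peak height M/(n_e·A·√(4πDt)) = 148/(0.30 × 93.7 × 6.234) = 0.8446 kg/m³.
(x−vt)²/(4Dt) = (4.9393)²/(4 × 0.0374 × 82.7) = 1.972; exp(−1.972) = 0.1392.
C = 0.8446 × 0.1392 = 0.118 kg/m³.

0.118 kg/m³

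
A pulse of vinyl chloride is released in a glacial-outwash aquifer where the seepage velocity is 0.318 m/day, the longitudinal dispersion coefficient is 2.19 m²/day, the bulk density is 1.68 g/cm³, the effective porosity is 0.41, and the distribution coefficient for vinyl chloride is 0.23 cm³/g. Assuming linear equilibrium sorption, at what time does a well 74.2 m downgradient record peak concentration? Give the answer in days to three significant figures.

Retardation factor R = 1 + ρ_b·K_d/n = 1 + 1.68 × 0.23/0.41 = 1.942.
Sorption retards both mechanisms: v_R = v/R = 0.1637 m/day, D_R = D/R = 1.128 m²/day.
Peak time from v_R²t² + 2D_R t − x² = 0: t = (√(D_R² + v_R²x²) − D_R)/v_R².
√(D_R² + v_R²x²) = √(1.128² + 0.1637² × 74.2²) = 12.20; v_R² = 0.02680.
t = (12.20 − 1.128)/0.02680 = 413 days.

413 days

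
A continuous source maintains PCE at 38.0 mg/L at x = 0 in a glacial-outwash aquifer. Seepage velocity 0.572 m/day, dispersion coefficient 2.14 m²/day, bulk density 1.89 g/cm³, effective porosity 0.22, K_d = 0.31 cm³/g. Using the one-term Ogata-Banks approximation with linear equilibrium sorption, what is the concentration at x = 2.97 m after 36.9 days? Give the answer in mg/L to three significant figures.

Retardation factor R = 1 + ρ_b·K_d/n = 1 + 1.89 × 0.31/0.22 = 3.663.
Sorption retards both mechanisms: v_R = v/R = 0.1562 m/day, D_R = D/R = 0.5842 m²/day.
v_R·t = 0.1562 × 36.9 = 5.76378 m; 2√(D_R t) = 9.286 m; argument = (2.97 − 5.76378)/9.286 = -0.3009.
C = C₀ × ½·erfc(-0.3009) = 38.0 × 0.6648 = 25.3 mg/L.

25.3 mg/L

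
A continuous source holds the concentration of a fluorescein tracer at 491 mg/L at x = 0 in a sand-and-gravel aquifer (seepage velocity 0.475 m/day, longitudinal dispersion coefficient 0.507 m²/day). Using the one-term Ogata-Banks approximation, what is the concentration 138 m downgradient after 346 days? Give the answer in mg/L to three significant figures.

For a continuous step input, C/C₀ ≈ ½·erfc((x−vt)/(2√(Dt))).
vt = 0.475 × 346 = 164.35 m and 2√(Dt) = 2√(0.507 × 346) = 26.49 m.
Argument (x−vt)/(2√(Dt)) = (138 − 164.35)/26.49 = -0.9947; ½·erfc(-0.9947) = 0.9202.
C = 491 × 0.9202 = 452 mg/L.

452 mg/L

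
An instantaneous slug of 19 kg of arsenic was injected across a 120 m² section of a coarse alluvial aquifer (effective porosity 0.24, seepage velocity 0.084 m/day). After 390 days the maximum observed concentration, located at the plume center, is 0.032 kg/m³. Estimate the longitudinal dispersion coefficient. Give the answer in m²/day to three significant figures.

0.0867 m²/day

At the plume center C_max = M/(n_e·A·√(4πDt)), so D = M²/(4πt·(n_e·A·C_max)²).
n_e·A·C_max = 0.24 × 120 × 0.032 = 0.9216 kg/m.
D = 19²/(4π × 390 × 0.9216²) = 0.0867 m²/day.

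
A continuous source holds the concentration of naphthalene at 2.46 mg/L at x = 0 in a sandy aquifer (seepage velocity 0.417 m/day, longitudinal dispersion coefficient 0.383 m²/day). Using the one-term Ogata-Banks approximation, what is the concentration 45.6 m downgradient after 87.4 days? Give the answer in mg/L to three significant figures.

For a continuous step input, C/C₀ ≈ ½·erfc((x−vt)/(2√(Dt))).
vt = 0.417 × 87.4 = 36.4458 m and 2√(Dt) = 2√(0.383 × 87.4) = 11.57 m.
Argument (x−vt)/(2√(Dt)) = (45.6 − 36.4458)/11.57 = 0.7912; ½·erfc(0.7912) = 0.1316.
C = 2.46 × 0.1316 = 0.324 mg/L.

0.324 mg/L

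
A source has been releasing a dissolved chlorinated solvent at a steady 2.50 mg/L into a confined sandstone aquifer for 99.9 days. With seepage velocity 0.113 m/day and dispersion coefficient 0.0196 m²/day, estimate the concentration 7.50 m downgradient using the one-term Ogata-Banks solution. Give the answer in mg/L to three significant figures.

For a continuous step input, C/C₀ ≈ ½·erfc((x−vt)/(2√(Dt))).
vt = 0.113 × 99.9 = 11.2887 m and 2√(Dt) = 2√(0.0196 × 99.9) = 2.799 m.
Argument (x−vt)/(2√(Dt)) = (7.50 − 11.2887)/2.799 = -1.354; ½·erfc(-1.354) = 0.9722.
C = 2.50 × 0.9722 = 2.43 mg/L.

2.43 mg/L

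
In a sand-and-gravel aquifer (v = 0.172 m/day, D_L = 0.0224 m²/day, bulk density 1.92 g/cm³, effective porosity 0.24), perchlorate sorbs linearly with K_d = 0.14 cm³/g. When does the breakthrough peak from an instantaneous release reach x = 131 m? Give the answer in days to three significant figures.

1610 days

Retardation factor R = 1 + ρ_b·K_d/n = 1 + 1.92 × 0.14/0.24 = 2.120.
Sorption retards both mechanisms: v_R = v/R = 0.08113 m/day, D_R = D/R = 0.01057 m²/day.
Peak time from v_R²t² + 2D_R t − x² = 0: t = (√(D_R² + v_R²x²) − D_R)/v_R².
√(D_R² + v_R²x²) = √(0.01057² + 0.08113² × 131²) = 10.63; v_R² = 0.006582.
t = (10.63 − 0.01057)/0.006582 = 1610 days.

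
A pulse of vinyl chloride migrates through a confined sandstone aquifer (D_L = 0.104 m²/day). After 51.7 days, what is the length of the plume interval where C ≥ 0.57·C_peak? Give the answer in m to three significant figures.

The plume is Gaussian with σ = √(2Dt) = √(2 × 0.104 × 51.7) = 3.279 m.
C/C_peak = exp(−Δx²/(2σ²)) = 0.57 ⇒ Δx = σ·√(−2 ln 0.57) = 3.279 × 1.060 = 3.476 m.
Width = 2Δx = 6.95 m.

6.95 m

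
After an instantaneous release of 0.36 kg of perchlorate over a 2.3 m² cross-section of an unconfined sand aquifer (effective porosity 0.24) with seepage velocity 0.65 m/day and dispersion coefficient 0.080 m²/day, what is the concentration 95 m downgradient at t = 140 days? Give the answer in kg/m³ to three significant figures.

0.0385 kg/m³

For an instantaneous plane source, C(x,t) = M/(n_e·A·√(4πDt)) · exp(−(x−vt)²/(4Dt)), with n_e·A the pore (flow) area.
Plume center vt = 0.65 × 140 = 91 m, so the well at 95 m is 4 m downgradient of the peak.
√(4πDt) = 11.86 m, giving peak height M/(n_e·A·√(4πDt)) = 0.36/(0.24 × 2.3 × 11.86) = 0.05499 kg/m³.
(x−vt)²/(4Dt) = (4)²/(4 × 0.080 × 140) = 0.3571; exp(−0.3571) = 0.6997.
C = 0.05499 × 0.6997 = 0.0385 kg/m³.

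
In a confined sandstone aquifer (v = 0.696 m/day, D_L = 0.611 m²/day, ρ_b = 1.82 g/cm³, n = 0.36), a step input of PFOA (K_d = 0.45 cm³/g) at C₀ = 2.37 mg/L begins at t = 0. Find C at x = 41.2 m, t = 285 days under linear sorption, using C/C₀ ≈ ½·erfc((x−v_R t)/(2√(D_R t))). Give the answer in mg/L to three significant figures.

2.30 mg/L

Retardation factor R = 1 + ρ_b·K_d/n = 1 + 1.82 × 0.45/0.36 = 3.275.
Sorption retards both mechanisms: v_R = v/R = 0.2125 m/day, D_R = D/R = 0.1866 m²/day.
v_R·t = 0.2125 × 285 = 60.5625 m; 2√(D_R t) = 14.59 m; argument = (41.2 − 60.5625)/14.59 = -1.327.
C = C₀ × ½·erfc(-1.327) = 2.37 × 0.9697 = 2.30 mg/L.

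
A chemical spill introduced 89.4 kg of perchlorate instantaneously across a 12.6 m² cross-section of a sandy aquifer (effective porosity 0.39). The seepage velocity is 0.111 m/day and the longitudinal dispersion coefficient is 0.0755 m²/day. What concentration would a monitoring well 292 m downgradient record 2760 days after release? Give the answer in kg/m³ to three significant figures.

For an instantaneous plane source, C(x,t) = M/(n_e·A·√(4πDt)) · exp(−(x−vt)²/(4Dt)), with n_e·A the pore (flow) area.
Plume center vt = 0.111 × 2760 = 306.36 m, so the well at 292 m is 14.36 m upgradient of the peak.
√(4πDt) = 51.17 m, giving peak height M/(n_e·A·√(4πDt)) = 89.4/(0.39 × 12.6 × 51.17) = 0.3555 kg/m³.
(x−vt)²/(4Dt) = (-14.36)²/(4 × 0.0755 × 2760) = 0.2474; exp(−0.2474) = 0.7808.
C = 0.3555 × 0.7808 = 0.278 kg/m³.

0.278 kg/m³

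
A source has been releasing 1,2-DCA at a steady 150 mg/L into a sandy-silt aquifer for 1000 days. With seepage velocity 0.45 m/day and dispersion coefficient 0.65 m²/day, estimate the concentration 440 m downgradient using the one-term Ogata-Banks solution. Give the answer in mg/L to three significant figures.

For a continuous step input, C/C₀ ≈ ½·erfc((x−vt)/(2√(Dt))).
vt = 0.45 × 1000 = 450 m and 2√(Dt) = 2√(0.65 × 1000) = 50.99 m.
Argument (x−vt)/(2√(Dt)) = (440 − 450)/50.99 = -0.1961; ½·erfc(-0.1961) = 0.6092.
C = 150 × 0.6092 = 91.4 mg/L.

91.4 mg/L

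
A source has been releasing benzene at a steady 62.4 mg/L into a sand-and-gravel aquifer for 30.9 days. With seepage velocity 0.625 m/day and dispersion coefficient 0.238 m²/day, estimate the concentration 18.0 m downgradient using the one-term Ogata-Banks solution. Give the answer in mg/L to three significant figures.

39.6 mg/L

For a continuous step input, C/C₀ ≈ ½·erfc((x−vt)/(2√(Dt))).
vt = 0.625 × 30.9 = 19.3125 m and 2√(Dt) = 2√(0.238 × 30.9) = 5.424 m.
Argument (x−vt)/(2√(Dt)) = (18.0 − 19.3125)/5.424 = -0.2420; ½·erfc(-0.2420) = 0.6339.
C = 62.4 × 0.6339 = 39.6 mg/L.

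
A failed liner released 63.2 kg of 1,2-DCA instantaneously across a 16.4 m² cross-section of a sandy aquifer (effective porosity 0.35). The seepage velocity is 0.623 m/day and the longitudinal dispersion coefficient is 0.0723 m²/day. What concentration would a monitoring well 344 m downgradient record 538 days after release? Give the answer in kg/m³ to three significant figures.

For an instantaneous plane source, C(x,t) = M/(n_e·A·√(4πDt)) · exp(−(x−vt)²/(4Dt)), with n_e·A the pore (flow) area.
Plume center vt = 0.623 × 538 = 335.174 m, so the well at 344 m is 8.826 m downgradient of the peak.
√(4πDt) = 22.11 m, giving peak height M/(n_e·A·√(4πDt)) = 63.2/(0.35 × 16.4 × 22.11) = 0.4980 kg/m³.
(x−vt)²/(4Dt) = (8.826)²/(4 × 0.0723 × 538) = 0.5007; exp(−0.5007) = 0.6061.
C = 0.4980 × 0.6061 = 0.302 kg/m³.

0.302 kg/m³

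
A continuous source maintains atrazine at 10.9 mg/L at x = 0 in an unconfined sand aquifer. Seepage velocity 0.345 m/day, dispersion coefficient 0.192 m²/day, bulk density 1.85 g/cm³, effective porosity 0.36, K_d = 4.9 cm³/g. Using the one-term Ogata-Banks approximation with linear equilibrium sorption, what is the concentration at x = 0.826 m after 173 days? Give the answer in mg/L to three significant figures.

Retardation factor R = 1 + ρ_b·K_d/n = 1 + 1.85 × 4.9/0.36 = 26.18.
Sorption retards both mechanisms: v_R = v/R = 0.01318 m/day, D_R = D/R = 0.007334 m²/day.
v_R·t = 0.01318 × 173 = 2.28014 m; 2√(D_R t) = 2.253 m; argument = (0.826 − 2.28014)/2.253 = -0.6454.
C = C₀ × ½·erfc(-0.6454) = 10.9 × 0.8193 = 8.93 mg/L.

8.93 mg/L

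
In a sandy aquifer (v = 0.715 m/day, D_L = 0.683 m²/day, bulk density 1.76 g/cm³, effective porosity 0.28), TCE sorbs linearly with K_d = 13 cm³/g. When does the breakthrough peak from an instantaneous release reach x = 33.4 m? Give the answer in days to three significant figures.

Retardation factor R = 1 + ρ_b·K_d/n = 1 + 1.76 × 13/0.28 = 82.71.
Sorption retards both mechanisms: v_R = v/R = 0.008645 m/day, D_R = D/R = 0.008258 m²/day.
Peak time from v_R²t² + 2D_R t − x² = 0: t = (√(D_R² + v_R²x²) − D_R)/v_R².
√(D_R² + v_R²x²) = √(0.008258² + 0.008645² × 33.4²) = 0.2889; v_R² = 7.474e-05.
t = (0.2889 − 0.008258)/7.474e-05 = 3750 days.

3750 days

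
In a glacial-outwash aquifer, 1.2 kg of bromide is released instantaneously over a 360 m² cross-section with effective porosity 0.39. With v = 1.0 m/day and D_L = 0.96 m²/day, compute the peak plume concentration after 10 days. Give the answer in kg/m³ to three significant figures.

0.000778 kg/m³

The peak of an instantaneous 1D plume sits at x = vt; there the Gaussian factor is 1 and C_max = M/(n_e·A·√(4πDt)), where n_e·A is the pore area the mass is dissolved in.
√(4πDt) = √(4π × 0.96 × 10) = 10.98 m, so C_max = 1.2/(0.39 × 360 × 10.98) = 0.000778 kg/m³.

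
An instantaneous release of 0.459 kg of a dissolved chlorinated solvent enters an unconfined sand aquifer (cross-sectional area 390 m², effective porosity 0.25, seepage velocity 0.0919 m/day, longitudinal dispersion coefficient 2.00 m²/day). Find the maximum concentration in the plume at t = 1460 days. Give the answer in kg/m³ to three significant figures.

The peak of an instantaneous 1D plume sits at x = vt; there the Gaussian factor is 1 and C_max = M/(n_e·A·√(4πDt)), where n_e·A is the pore area the mass is dissolved in.
√(4πDt) = √(4π × 2.00 × 1460) = 191.6 m, so C_max = 0.459/(0.25 × 390 × 191.6) = 2.46e-05 kg/m³.

2.46e-05 kg/m³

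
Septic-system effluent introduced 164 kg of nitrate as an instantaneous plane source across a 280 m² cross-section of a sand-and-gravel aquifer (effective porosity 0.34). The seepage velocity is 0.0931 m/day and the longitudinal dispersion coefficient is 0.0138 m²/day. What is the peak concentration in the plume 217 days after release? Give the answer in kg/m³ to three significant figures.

0.281 kg/m³

The peak of an instantaneous 1D plume sits at x = vt; there the Gaussian factor is 1 and C_max = M/(n_e·A·√(4πDt)), where n_e·A is the pore area the mass is dissolved in.
√(4πDt) = √(4π × 0.0138 × 217) = 6.134 m, so C_max = 164/(0.34 × 280 × 6.134) = 0.281 kg/m³.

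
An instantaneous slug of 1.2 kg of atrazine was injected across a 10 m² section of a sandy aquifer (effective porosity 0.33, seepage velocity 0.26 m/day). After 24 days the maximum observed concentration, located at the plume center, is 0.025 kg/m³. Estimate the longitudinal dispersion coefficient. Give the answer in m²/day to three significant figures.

At the plume center C_max = M/(n_e·A·√(4πDt)), so D = M²/(4πt·(n_e·A·C_max)²).
n_e·A·C_max = 0.33 × 10 × 0.025 = 0.08250 kg/m.
D = 1.2²/(4π × 24 × 0.08250²) = 0.702 m²/day.

0.702 m²/day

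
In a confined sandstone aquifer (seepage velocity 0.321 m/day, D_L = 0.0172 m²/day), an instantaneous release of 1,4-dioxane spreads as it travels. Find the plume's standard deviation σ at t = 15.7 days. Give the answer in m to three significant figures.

Dispersive spreading gives a Gaussian with σ² = 2Dt; advection only shifts the center.
σ = √(2 × 0.0172 × 15.7) = 0.735 m.

0.735 m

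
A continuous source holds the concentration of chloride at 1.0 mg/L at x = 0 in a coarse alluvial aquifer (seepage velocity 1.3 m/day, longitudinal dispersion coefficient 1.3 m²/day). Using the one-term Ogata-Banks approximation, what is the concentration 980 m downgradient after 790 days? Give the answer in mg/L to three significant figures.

For a continuous step input, C/C₀ ≈ ½·erfc((x−vt)/(2√(Dt))).
vt = 1.3 × 790 = 1027 m and 2√(Dt) = 2√(1.3 × 790) = 64.09 m.
Argument (x−vt)/(2√(Dt)) = (980 − 1027)/64.09 = -0.7333; ½·erfc(-0.7333) = 0.8501.
C = 1.0 × 0.8501 = 0.850 mg/L.

0.850 mg/L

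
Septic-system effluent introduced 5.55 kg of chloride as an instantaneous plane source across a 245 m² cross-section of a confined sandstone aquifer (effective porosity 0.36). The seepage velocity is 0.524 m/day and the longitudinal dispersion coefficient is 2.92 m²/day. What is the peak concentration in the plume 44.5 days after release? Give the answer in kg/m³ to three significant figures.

The peak of an instantaneous 1D plume sits at x = vt; there the Gaussian factor is 1 and C_max = M/(n_e·A·√(4πDt)), where n_e·A is the pore area the mass is dissolved in.
√(4πDt) = √(4π × 2.92 × 44.5) = 40.41 m, so C_max = 5.55/(0.36 × 245 × 40.41) = 0.00156 kg/m³.

0.00156 kg/m³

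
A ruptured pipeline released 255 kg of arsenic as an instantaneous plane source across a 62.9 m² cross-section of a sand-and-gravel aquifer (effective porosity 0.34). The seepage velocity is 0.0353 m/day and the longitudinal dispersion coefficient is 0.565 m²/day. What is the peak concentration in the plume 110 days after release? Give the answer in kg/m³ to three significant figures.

0.427 kg/m³

The peak of an instantaneous 1D plume sits at x = vt; there the Gaussian factor is 1 and C_max = M/(n_e·A·√(4πDt)), where n_e·A is the pore area the mass is dissolved in.
√(4πDt) = √(4π × 0.565 × 110) = 27.95 m, so C_max = 255/(0.34 × 62.9 × 27.95) = 0.427 kg/m³.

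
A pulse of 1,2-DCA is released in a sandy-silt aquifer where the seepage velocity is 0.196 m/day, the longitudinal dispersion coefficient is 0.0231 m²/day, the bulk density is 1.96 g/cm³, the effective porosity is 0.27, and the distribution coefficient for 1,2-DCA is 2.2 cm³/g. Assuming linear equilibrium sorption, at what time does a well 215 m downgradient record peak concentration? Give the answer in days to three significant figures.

Retardation factor R = 1 + ρ_b·K_d/n = 1 + 1.96 × 2.2/0.27 = 16.97.
Sorption retards both mechanisms: v_R = v/R = 0.01155 m/day, D_R = D/R = 0.001361 m²/day.
Peak time from v_R²t² + 2D_R t − x² = 0: t = (√(D_R² + v_R²x²) − D_R)/v_R².
√(D_R² + v_R²x²) = √(0.001361² + 0.01155² × 215²) = 2.483; v_R² = 0.0001334.
t = (2.483 − 0.001361)/0.0001334 = 18600 days.

18600 days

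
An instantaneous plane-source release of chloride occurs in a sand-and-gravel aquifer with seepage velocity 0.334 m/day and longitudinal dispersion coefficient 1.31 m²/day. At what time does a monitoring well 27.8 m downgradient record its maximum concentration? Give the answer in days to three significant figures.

72.3 days

For the 1D instantaneous-source solution, setting ∂C/∂t = 0 at fixed x gives v²t² + 2Dt − x² = 0, so t = (√(D² + v²x²) − D)/v².
√(D² + v²x²) = √(1.31² + 0.334² × 27.8²) = 9.377; v² = 0.111556.
t = (9.377 − 1.31)/0.111556 = 72.3 days (vs. the pure-advection estimate x/v = 83.2 d).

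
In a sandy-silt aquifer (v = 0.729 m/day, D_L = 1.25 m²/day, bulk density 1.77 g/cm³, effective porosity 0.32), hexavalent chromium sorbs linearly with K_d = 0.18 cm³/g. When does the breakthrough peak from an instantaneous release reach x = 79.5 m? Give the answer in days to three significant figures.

Retardation factor R = 1 + ρ_b·K_d/n = 1 + 1.77 × 0.18/0.32 = 1.996.
Sorption retards both mechanisms: v_R = v/R = 0.3652 m/day, D_R = D/R = 0.6263 m²/day.
Peak time from v_R²t² + 2D_R t − x² = 0: t = (√(D_R² + v_R²x²) − D_R)/v_R².
√(D_R² + v_R²x²) = √(0.6263² + 0.3652² × 79.5²) = 29.04; v_R² = 0.1334.
t = (29.04 − 0.6263)/0.1334 = 213 days.

213 days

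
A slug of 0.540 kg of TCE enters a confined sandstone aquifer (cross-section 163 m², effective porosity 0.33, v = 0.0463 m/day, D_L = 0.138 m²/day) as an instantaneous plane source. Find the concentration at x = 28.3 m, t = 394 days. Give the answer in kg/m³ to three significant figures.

For an instantaneous plane source, C(x,t) = M/(n_e·A·√(4πDt)) · exp(−(x−vt)²/(4Dt)), with n_e·A the pore (flow) area.
Plume center vt = 0.0463 × 394 = 18.2422 m, so the well at 28.3 m is 10.0578 m downgradient of the peak.
√(4πDt) = 26.14 m, giving peak height M/(n_e·A·√(4πDt)) = 0.540/(0.33 × 163 × 26.14) = 0.0003840 kg/m³.
(x−vt)²/(4Dt) = (10.0578)²/(4 × 0.138 × 394) = 0.4651; exp(−0.4651) = 0.6281.
C = 0.0003840 × 0.6281 = 0.000241 kg/m³.

0.000241 kg/m³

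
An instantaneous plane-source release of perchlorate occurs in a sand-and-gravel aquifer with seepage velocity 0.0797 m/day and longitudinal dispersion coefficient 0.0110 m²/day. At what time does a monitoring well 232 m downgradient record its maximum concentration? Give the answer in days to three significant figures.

2910 days

For the 1D instantaneous-source solution, setting ∂C/∂t = 0 at fixed x gives v²t² + 2Dt − x² = 0, so t = (√(D² + v²x²) − D)/v².
√(D² + v²x²) = √(0.0110² + 0.0797² × 232²) = 18.49; v² = 0.00635209.
t = (18.49 − 0.0110)/0.00635209 = 2910 days (vs. the pure-advection estimate x/v = 2910 d).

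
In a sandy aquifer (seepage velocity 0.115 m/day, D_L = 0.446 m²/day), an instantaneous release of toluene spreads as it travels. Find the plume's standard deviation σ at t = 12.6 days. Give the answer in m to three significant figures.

3.35 m

Dispersive spreading gives a Gaussian with σ² = 2Dt; advection only shifts the center.
σ = √(2 × 0.446 × 12.6) = 3.35 m.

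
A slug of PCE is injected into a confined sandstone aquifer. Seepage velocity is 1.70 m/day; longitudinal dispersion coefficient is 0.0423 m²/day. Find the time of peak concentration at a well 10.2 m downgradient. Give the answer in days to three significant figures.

5.99 days

For the 1D instantaneous-source solution, setting ∂C/∂t = 0 at fixed x gives v²t² + 2Dt − x² = 0, so t = (√(D² + v²x²) − D)/v².
√(D² + v²x²) = √(0.0423² + 1.70² × 10.2²) = 17.34; v² = 2.89.
t = (17.34 − 0.0423)/2.89 = 5.99 days (vs. the pure-advection estimate x/v = 6.00 d).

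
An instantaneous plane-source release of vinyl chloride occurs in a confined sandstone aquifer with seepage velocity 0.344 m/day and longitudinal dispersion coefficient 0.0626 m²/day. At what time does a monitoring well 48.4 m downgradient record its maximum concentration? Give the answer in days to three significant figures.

140 days

For the 1D instantaneous-source solution, setting ∂C/∂t = 0 at fixed x gives v²t² + 2Dt − x² = 0, so t = (√(D² + v²x²) − D)/v².
√(D² + v²x²) = √(0.0626² + 0.344² × 48.4²) = 16.65; v² = 0.118336.
t = (16.65 − 0.0626)/0.118336 = 140 days (vs. the pure-advection estimate x/v = 141 d).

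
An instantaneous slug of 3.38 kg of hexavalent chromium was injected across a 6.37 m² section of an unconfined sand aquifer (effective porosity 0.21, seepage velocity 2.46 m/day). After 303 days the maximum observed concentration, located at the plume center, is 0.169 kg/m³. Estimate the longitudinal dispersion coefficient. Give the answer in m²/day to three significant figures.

At the plume center C_max = M/(n_e·A·√(4πDt)), so D = M²/(4πt·(n_e·A·C_max)²).
n_e·A·C_max = 0.21 × 6.37 × 0.169 = 0.2261 kg/m.
D = 3.38²/(4π × 303 × 0.2261²) = 0.0587 m²/day.

0.0587 m²/day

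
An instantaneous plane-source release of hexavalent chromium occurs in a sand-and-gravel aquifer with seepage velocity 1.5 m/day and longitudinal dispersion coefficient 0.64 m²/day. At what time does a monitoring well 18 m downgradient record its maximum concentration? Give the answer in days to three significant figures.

For the 1D instantaneous-source solution, setting ∂C/∂t = 0 at fixed x gives v²t² + 2Dt − x² = 0, so t = (√(D² + v²x²) − D)/v².
√(D² + v²x²) = √(0.64² + 1.5² × 18²) = 27.01; v² = 2.25.
t = (27.01 − 0.64)/2.25 = 11.7 days (vs. the pure-advection estimate x/v = 12.0 d).

11.7 days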